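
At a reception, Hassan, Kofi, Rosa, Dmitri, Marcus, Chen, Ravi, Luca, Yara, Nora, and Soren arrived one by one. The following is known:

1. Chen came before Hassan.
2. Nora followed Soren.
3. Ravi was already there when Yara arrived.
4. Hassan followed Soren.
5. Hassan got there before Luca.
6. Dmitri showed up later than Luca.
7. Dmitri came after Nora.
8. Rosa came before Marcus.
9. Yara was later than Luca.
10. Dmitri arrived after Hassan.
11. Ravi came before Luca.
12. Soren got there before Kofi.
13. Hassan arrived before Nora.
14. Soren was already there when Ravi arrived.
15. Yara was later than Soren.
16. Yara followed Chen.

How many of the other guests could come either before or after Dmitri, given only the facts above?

Forced before Dmitri: Chen, Hassan, Luca, Nora, Ravi, and Soren.
That leaves Kofi, Marcus, Rosa, and Yara with no forced order relative to Dmitri — 4.

4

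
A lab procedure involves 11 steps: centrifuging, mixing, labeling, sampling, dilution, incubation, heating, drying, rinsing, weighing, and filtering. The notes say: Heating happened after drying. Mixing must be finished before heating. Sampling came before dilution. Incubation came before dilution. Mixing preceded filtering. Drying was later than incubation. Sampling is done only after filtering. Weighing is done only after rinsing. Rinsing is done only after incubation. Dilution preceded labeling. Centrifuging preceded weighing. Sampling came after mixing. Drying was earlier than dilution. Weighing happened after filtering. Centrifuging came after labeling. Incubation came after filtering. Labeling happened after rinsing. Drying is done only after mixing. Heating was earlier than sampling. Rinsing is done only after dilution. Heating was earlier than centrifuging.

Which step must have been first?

mixing

Mixing has a chain of constraints placing it before every other step, so mixing must be first.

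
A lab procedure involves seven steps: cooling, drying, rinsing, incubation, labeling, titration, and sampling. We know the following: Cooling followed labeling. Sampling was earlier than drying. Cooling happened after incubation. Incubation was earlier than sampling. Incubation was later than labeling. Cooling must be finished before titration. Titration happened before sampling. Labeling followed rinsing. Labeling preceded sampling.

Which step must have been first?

rinsing

Rinsing has a chain of constraints placing it before every other step, so rinsing must be first.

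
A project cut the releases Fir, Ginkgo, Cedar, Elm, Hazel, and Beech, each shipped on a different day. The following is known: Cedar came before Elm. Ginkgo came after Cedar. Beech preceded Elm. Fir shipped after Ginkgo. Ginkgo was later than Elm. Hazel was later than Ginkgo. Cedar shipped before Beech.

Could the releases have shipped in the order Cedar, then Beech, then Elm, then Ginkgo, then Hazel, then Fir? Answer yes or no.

yes

Check each stated constraint against the proposed order — e.g. Cedar is ahead of Elm; Cedar is ahead of Ginkgo. Every pair is in the required order; nothing is violated.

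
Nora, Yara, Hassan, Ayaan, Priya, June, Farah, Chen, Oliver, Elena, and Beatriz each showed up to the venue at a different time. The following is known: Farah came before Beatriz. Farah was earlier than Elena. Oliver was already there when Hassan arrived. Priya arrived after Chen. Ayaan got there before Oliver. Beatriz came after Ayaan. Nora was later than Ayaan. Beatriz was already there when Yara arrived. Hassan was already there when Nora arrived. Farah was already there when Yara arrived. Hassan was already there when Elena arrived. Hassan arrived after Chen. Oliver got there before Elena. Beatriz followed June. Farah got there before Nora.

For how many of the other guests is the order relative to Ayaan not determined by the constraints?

Forced after Ayaan: Beatriz, Elena, Hassan, Nora, Oliver, and Yara.
That leaves Chen, Farah, June, and Priya with no forced order relative to Ayaan — 4.

4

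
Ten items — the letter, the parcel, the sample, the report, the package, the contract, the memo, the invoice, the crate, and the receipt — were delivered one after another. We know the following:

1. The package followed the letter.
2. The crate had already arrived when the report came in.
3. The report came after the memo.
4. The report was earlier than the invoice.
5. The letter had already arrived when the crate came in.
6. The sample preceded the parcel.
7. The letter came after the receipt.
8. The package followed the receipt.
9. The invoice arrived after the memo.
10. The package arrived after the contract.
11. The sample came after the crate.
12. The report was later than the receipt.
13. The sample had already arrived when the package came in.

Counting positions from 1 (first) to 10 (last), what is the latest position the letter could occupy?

The letter must come before the crate, the invoice, the package, the parcel, the report, and the sample — 6 items forced after it.
Everything else can be placed before the letter in some valid order, so the letter can sit as late as position 10 − 6 = 4.

4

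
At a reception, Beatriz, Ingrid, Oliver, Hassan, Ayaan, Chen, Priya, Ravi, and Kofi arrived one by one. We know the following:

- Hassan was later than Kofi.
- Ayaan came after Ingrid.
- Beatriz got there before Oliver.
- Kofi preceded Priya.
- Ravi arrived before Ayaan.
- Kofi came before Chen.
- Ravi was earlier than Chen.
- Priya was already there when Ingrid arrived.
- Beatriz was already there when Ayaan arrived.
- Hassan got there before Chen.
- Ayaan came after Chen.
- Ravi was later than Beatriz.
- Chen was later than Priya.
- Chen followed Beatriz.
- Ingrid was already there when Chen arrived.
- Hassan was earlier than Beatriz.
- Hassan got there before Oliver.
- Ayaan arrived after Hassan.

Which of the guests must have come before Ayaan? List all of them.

Beatriz, Chen, Hassan, Ingrid, Kofi, Priya, Ravi

Directly stated before Ayaan: Beatriz, Chen, Hassan, Ingrid, and Ravi.
Kofi reaches Ayaan via Kofi → Chen → Ayaan.
Priya reaches Ayaan via Priya → Chen → Ayaan.
No chain forces Oliver ahead of Ayaan.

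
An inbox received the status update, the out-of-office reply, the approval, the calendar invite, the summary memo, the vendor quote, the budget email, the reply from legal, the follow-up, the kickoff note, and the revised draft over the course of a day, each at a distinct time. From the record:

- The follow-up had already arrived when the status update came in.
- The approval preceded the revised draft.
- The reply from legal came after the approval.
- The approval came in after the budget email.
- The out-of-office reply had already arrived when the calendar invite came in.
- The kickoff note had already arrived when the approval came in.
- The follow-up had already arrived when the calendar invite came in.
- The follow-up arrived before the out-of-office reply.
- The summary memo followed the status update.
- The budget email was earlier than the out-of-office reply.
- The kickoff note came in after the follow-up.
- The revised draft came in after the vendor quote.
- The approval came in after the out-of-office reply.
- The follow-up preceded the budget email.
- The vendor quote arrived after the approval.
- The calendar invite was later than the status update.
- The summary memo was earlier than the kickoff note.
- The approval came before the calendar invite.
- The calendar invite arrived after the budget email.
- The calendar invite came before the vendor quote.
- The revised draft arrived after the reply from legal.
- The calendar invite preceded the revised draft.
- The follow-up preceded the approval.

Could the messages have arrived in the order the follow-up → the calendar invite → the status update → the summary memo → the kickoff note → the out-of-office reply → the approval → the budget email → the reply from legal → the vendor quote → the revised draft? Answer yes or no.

The constraints require the budget email before the out-of-office reply, but in the proposed sequence the out-of-office reply appears ahead of the budget email. That one violation is enough.

no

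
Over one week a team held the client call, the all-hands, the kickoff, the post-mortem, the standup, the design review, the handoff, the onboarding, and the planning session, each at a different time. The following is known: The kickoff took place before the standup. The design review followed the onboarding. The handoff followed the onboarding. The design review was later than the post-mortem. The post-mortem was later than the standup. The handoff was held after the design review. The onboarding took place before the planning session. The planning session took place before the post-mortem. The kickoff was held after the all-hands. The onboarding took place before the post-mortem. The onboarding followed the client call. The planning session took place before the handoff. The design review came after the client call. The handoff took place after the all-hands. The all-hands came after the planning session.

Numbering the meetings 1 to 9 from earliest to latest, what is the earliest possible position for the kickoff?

5

The all-hands, the client call, the onboarding, and the planning session must all come before the kickoff — 4 forced predecessors.
Nothing else is forced ahead of the kickoff, so its earliest slot is position 4 + 1 = 5.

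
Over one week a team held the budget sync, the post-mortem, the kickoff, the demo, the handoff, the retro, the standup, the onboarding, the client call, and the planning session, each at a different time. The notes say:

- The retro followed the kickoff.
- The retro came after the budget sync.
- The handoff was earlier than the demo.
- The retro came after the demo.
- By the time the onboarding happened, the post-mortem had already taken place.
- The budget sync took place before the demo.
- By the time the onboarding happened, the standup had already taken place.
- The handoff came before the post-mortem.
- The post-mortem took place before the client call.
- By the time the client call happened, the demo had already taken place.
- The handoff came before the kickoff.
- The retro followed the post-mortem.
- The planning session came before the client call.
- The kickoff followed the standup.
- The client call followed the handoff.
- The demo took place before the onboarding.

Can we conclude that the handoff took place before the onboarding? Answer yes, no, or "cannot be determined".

yes

Chain the constraints: the handoff → the post-mortem → the onboarding. Each link is directly stated, so the handoff comes before the onboarding.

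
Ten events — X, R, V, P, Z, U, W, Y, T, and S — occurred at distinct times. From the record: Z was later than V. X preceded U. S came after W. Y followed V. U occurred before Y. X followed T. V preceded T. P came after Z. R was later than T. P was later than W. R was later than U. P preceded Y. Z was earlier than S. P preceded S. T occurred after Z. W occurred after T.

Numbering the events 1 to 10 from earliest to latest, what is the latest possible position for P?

8

P must come before S and Y — 2 events forced after it.
Everything else can be placed before P in some valid order, so P can sit as late as position 10 − 2 = 8.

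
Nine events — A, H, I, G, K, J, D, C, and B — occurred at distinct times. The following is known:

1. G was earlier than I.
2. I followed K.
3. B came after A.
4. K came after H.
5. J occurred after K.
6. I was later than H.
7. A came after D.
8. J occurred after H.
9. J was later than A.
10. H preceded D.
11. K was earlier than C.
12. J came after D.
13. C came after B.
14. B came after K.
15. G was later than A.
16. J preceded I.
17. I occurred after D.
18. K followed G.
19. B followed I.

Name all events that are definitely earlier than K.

Directly stated before K: G and H.
A reaches K via A → G → K.
D reaches K via D → A → G → K.

A, D, G, H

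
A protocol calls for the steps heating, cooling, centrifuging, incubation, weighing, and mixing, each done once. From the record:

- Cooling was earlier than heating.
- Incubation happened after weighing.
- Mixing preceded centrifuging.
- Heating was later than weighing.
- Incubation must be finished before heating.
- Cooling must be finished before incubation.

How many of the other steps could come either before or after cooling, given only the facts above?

3

Forced after cooling: heating and incubation.
That leaves centrifuging, mixing, and weighing with no forced order relative to cooling — 3.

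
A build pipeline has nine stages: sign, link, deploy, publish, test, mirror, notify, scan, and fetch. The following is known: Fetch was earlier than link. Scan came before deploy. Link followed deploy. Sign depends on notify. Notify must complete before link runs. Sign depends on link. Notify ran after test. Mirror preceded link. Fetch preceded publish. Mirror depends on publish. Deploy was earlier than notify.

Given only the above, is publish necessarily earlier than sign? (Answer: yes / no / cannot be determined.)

yes

Chain the constraints: publish → mirror → link → sign. Each link is directly stated, so publish comes before sign.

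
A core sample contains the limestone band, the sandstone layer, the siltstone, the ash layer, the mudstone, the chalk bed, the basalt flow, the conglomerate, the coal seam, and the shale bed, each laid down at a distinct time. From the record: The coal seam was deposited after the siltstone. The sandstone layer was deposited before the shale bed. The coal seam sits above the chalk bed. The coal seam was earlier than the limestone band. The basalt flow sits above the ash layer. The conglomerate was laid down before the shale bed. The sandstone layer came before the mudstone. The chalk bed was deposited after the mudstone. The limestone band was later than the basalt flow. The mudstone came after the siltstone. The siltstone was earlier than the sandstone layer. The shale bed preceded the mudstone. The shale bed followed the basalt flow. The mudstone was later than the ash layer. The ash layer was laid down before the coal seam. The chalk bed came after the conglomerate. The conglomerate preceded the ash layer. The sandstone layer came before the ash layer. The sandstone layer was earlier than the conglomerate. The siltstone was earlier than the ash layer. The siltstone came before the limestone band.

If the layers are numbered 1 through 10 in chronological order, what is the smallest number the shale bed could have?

6

The ash layer, the basalt flow, the conglomerate, the sandstone layer, and the siltstone must all come before the shale bed — 5 forced predecessors.
Nothing else is forced ahead of the shale bed, so its earliest slot is position 5 + 1 = 6.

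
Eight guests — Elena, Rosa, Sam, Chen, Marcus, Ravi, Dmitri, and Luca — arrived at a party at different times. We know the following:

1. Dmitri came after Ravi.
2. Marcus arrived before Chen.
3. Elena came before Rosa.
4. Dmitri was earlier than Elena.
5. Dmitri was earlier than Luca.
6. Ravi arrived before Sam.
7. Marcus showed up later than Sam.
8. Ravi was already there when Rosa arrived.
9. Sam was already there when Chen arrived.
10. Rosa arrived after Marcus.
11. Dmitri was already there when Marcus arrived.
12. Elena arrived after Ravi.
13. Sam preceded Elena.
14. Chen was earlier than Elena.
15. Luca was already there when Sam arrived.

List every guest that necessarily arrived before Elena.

Chen, Dmitri, Luca, Marcus, Ravi, Sam

Directly stated before Elena: Chen, Dmitri, Ravi, and Sam.
Luca reaches Elena via Luca → Sam → Elena.
Marcus reaches Elena via Marcus → Chen → Elena.
No chain forces Rosa ahead of Elena.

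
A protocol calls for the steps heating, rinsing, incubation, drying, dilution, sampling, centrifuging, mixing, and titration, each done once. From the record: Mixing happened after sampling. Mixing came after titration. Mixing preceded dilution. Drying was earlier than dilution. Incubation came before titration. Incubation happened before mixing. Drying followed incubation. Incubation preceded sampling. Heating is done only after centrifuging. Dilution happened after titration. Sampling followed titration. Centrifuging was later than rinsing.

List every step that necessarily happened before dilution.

Directly stated before dilution: drying, mixing, and titration.
Incubation reaches dilution via incubation → mixing → dilution.
Sampling reaches dilution via sampling → mixing → dilution.
No chain forces rinsing (or any of the others) ahead of dilution.

drying, incubation, mixing, sampling, titration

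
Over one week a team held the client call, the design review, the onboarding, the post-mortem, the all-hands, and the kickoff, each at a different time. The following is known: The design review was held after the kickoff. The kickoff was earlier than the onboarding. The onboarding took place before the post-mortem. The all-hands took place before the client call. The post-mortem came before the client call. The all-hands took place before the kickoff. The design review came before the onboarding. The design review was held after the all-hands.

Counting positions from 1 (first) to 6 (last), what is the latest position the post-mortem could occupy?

The post-mortem must come before the client call — 1 meeting forced after it.
Everything else can be placed before the post-mortem in some valid order, so the post-mortem can sit as late as position 6 − 1 = 5.

5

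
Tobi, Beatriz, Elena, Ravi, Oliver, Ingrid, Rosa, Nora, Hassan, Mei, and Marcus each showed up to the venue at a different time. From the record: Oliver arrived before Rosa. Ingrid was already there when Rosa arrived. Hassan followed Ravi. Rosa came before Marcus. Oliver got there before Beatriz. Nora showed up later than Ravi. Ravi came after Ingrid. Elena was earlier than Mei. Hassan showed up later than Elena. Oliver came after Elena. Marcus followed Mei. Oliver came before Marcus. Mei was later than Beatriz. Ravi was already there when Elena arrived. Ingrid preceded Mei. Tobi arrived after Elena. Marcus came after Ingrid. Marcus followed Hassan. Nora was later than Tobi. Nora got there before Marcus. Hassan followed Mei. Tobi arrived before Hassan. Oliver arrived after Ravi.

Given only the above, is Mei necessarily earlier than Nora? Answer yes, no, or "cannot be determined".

No chain of stated constraints runs from Mei to Nora, and none runs from Nora to Mei either.
So the relative order of Mei and Nora is not fixed by the given facts.

cannot be determined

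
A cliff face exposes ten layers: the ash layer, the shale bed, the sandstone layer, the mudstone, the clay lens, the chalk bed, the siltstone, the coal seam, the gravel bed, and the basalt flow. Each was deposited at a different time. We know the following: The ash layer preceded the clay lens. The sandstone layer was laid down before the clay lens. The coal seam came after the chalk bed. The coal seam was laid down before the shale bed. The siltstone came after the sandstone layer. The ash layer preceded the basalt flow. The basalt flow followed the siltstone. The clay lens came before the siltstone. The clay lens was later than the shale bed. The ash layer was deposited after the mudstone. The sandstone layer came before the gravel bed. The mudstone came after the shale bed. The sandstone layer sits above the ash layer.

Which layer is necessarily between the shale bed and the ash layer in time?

the mudstone

Tracing the constraints gives the shale bed → the mudstone → the ash layer, so the mudstone sits after the shale bed and before the ash layer.
No other layer is forced both after the shale bed and before the ash layer.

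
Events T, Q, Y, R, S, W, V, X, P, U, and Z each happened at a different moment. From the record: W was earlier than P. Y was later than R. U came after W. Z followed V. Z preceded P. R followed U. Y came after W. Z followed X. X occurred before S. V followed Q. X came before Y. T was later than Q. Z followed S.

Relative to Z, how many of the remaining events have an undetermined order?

Forced before Z: Q, S, V, and X; forced after Z: P.
That leaves R, T, U, W, and Y with no forced order relative to Z — 5.

5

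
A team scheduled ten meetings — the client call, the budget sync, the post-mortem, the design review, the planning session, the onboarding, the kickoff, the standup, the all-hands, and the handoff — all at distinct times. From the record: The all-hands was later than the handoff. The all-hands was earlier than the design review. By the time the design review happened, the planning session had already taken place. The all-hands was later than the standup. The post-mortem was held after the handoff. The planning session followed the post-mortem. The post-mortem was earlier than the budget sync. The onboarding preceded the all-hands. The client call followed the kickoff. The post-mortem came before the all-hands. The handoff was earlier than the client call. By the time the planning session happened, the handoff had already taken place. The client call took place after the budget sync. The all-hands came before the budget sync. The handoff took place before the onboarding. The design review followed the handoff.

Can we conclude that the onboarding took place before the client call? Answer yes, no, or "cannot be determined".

Chain the constraints: the onboarding → the all-hands → the budget sync → the client call. Each link is directly stated, so the onboarding comes before the client call.

yes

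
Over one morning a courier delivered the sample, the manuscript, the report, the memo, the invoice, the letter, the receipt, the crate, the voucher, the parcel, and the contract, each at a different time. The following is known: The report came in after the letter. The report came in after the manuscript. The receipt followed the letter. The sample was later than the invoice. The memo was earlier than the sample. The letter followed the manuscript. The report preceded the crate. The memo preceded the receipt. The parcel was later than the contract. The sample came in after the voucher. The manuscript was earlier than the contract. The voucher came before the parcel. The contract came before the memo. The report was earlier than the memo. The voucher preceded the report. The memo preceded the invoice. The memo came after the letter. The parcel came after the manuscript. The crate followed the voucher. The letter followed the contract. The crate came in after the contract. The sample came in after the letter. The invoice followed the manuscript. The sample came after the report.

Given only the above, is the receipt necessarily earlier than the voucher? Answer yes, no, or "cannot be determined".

Tracing the constraints gives the voucher → the report → the memo → the receipt, so the voucher must come before the receipt.
That means the receipt cannot be before the voucher.

no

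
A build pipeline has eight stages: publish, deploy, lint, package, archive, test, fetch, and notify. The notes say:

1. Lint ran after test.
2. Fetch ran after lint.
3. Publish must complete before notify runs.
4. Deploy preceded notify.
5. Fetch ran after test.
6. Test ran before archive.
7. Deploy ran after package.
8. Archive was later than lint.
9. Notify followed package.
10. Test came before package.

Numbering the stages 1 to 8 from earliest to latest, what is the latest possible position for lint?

6

Lint must come before archive and fetch — 2 stages forced after it.
Everything else can be placed before lint in some valid order, so lint can sit as late as position 8 − 2 = 6.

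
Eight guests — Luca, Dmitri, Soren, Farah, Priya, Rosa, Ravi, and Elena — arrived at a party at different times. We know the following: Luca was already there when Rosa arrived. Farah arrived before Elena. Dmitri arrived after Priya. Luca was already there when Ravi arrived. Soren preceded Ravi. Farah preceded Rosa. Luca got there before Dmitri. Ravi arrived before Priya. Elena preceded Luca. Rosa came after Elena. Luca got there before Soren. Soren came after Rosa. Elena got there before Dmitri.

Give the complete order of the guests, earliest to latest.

The constraints fix every adjacent pair, so only one ordering works:
Farah → Elena → Luca → Rosa → Soren → Ravi → Priya → Dmitri.

Farah, Elena, Luca, Rosa, Soren, Ravi, Priya, Dmitri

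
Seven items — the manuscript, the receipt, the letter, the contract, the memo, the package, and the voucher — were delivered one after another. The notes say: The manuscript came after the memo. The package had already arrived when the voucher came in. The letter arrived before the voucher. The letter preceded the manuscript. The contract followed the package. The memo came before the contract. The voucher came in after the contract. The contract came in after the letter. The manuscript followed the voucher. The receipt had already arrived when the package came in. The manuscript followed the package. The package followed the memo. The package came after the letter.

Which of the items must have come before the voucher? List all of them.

Directly stated before the voucher: the contract, the letter, and the package.
The memo reaches the voucher via the memo → the contract → the voucher.
The receipt reaches the voucher via the receipt → the package → the voucher.
No chain forces the manuscript ahead of the voucher.

the contract, the letter, the memo, the package, the receipt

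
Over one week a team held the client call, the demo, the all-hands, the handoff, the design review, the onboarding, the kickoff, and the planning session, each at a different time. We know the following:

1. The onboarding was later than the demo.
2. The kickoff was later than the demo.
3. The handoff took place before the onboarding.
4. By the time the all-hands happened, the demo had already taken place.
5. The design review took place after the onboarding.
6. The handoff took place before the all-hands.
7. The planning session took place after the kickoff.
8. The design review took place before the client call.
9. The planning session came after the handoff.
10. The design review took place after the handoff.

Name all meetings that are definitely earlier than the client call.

Directly stated before the client call: the design review.
The demo reaches the client call via the demo → the onboarding → the design review → the client call.
The handoff reaches the client call via the handoff → the design review → the client call.
The onboarding reaches the client call via the onboarding → the design review → the client call.
No chain forces the all-hands (or any of the others) ahead of the client call.

the demo, the design review, the handoff, the onboarding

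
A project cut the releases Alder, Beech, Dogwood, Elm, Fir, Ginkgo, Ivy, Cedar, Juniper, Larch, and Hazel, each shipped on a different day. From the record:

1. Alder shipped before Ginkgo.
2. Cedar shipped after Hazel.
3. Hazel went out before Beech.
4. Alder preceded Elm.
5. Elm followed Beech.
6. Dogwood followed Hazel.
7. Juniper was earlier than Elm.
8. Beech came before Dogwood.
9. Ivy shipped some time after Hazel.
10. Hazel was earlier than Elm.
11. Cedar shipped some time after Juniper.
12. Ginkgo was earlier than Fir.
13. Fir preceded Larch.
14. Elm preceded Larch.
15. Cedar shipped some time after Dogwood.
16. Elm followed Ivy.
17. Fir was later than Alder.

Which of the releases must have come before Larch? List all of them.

Alder, Beech, Elm, Fir, Ginkgo, Hazel, Ivy, Juniper

Directly stated before Larch: Elm and Fir.
Alder reaches Larch via Alder → Elm → Larch.
Beech reaches Larch via Beech → Elm → Larch.
Ginkgo reaches Larch via Ginkgo → Fir → Larch.
Likewise Hazel, Ivy, and Juniper each reach Larch by chaining the stated constraints.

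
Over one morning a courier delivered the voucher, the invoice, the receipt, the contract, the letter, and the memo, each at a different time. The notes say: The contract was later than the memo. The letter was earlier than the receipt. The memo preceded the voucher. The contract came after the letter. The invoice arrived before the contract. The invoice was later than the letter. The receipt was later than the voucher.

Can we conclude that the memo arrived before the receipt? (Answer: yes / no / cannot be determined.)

yes

Chain the constraints: the memo → the voucher → the receipt. Each link is directly stated, so the memo comes before the receipt.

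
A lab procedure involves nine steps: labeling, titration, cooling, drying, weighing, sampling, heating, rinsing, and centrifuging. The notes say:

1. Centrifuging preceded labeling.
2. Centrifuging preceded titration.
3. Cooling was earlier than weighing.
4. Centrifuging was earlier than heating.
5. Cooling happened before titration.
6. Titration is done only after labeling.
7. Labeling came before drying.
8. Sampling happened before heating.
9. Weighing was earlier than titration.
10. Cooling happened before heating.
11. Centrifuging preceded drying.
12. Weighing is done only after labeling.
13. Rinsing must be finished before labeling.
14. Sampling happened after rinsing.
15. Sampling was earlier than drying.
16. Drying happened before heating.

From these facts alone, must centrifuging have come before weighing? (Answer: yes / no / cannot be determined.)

yes

Chain the constraints: centrifuging → labeling → weighing. Each link is directly stated, so centrifuging comes before weighing.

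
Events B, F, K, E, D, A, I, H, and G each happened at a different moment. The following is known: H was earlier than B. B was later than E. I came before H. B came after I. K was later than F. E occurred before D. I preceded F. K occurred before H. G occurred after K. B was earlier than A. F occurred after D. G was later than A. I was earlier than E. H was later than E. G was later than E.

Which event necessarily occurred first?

I has a chain of constraints placing it before every other event, so I must be first.

I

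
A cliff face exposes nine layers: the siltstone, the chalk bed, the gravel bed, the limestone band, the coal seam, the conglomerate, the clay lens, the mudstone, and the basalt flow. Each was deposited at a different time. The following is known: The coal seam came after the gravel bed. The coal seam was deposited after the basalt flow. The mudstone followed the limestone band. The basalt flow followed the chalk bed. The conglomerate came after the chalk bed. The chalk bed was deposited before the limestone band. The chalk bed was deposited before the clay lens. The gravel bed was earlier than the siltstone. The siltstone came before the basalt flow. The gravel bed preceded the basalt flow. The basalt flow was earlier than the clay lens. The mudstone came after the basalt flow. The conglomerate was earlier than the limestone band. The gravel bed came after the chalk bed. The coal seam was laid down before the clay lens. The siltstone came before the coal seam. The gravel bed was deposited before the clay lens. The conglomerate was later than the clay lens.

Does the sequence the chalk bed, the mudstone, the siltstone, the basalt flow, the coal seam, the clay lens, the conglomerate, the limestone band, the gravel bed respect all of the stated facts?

no

The constraints require the basalt flow before the mudstone, but in the proposed sequence the mudstone appears ahead of the basalt flow. That one violation is enough.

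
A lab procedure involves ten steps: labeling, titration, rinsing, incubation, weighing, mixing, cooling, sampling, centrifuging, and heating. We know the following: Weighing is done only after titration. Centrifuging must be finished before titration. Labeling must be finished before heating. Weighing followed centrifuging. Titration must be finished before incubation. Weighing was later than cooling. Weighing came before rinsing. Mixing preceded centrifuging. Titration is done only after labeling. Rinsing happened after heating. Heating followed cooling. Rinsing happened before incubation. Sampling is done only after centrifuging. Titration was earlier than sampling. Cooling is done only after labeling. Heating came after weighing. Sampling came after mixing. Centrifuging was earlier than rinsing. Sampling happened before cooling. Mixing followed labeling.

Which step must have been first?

Labeling has a chain of constraints placing it before every other step, so labeling must be first.

labeling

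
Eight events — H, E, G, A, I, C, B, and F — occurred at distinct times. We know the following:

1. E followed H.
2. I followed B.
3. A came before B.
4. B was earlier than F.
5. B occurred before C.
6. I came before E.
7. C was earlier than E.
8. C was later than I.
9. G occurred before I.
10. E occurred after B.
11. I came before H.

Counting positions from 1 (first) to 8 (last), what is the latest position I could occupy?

5

I must come before C, E, and H — 3 events forced after it.
Everything else can be placed before I in some valid order, so I can sit as late as position 8 − 3 = 5.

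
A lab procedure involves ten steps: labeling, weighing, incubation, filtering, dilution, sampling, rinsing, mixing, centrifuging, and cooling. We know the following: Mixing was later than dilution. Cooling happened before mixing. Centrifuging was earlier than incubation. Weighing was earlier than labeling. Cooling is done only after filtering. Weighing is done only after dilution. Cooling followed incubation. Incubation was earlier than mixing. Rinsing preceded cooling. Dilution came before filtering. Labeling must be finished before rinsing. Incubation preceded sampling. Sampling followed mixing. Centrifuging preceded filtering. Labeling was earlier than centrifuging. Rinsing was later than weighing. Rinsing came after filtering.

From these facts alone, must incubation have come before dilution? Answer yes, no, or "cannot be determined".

Tracing the constraints gives dilution → weighing → labeling → centrifuging → incubation, so dilution must come before incubation.
That means incubation cannot be before dilution.

no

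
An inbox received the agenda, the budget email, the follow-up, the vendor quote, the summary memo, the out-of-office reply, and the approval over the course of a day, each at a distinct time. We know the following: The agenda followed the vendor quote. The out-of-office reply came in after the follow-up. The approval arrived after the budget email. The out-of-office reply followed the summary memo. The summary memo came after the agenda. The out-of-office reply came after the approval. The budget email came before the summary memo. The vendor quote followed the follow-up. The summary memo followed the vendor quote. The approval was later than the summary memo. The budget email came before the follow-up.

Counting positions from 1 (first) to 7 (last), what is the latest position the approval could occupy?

6

The approval must come before the out-of-office reply — 1 message forced after it.
Everything else can be placed before the approval in some valid order, so the approval can sit as late as position 7 − 1 = 6.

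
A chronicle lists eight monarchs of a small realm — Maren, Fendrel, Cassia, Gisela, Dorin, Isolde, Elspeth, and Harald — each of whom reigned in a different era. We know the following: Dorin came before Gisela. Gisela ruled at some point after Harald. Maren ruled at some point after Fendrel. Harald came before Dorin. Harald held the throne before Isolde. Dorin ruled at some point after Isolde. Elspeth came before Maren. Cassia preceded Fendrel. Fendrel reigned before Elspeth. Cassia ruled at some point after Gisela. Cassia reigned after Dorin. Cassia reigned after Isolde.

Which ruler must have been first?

Harald

Harald has a chain of constraints placing them before every other ruler, so Harald must be first.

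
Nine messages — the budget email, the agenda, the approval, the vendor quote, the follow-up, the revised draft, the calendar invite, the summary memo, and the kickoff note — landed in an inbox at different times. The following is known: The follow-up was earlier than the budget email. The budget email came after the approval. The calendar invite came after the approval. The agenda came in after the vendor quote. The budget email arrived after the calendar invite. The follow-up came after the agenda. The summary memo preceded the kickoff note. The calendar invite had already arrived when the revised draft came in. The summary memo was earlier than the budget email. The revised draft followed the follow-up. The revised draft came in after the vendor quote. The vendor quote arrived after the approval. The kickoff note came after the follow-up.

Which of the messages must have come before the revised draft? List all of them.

Directly stated before the revised draft: the calendar invite, the follow-up, and the vendor quote.
The agenda reaches the revised draft via the agenda → the follow-up → the revised draft.
The approval reaches the revised draft via the approval → the vendor quote → the revised draft.
No chain forces the summary memo (or any of the others) ahead of the revised draft.

the agenda, the approval, the calendar invite, the follow-up, the vendor quote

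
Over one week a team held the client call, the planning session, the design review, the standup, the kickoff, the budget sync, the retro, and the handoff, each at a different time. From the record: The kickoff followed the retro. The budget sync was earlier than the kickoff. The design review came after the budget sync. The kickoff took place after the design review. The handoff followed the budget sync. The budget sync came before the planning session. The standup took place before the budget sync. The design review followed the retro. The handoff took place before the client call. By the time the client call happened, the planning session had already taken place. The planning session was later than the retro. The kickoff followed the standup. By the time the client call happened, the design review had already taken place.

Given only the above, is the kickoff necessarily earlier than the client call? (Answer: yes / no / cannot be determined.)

No chain of stated constraints runs from the kickoff to the client call, and none runs from the client call to the kickoff either.
So the relative order of the kickoff and the client call is not fixed by the given facts.

cannot be determined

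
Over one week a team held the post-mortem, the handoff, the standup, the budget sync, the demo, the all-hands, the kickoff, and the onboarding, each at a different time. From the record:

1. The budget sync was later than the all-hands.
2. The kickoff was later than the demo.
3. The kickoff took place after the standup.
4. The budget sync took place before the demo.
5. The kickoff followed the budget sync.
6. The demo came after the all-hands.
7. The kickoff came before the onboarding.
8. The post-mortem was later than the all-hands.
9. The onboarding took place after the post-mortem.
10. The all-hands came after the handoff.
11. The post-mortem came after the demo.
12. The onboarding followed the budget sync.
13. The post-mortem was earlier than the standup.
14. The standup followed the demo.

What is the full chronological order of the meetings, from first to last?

the handoff, the all-hands, the budget sync, the demo, the post-mortem, the standup, the kickoff, the onboarding

The constraints fix every adjacent pair, so only one ordering works:
the handoff → the all-hands → the budget sync → the demo → the post-mortem → the standup → the kickoff → the onboarding.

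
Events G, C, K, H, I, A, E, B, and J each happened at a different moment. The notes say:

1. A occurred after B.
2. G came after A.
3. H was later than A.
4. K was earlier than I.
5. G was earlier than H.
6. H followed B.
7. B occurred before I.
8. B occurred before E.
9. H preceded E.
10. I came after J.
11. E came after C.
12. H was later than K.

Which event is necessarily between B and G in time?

A

Tracing the constraints gives B → A → G, so A sits after B and before G.
No other event is forced both after B and before G.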